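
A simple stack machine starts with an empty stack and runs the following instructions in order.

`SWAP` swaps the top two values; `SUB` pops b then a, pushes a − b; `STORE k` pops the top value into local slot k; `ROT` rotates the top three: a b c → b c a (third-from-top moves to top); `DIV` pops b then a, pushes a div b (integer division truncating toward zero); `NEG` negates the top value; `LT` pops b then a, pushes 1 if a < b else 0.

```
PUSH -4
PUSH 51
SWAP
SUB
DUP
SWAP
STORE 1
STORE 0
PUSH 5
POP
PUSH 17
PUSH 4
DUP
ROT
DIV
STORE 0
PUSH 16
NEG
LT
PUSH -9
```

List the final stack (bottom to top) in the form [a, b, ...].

PUSH -4 -> -4
PUSH 51 -> -4 51
SWAP    -> 51 -4
SUB     -> 55
DUP     -> 55 55
SWAP    -> 55 55
STORE 1 -> 55
STORE 0 -> (empty)
PUSH 5  -> 5
POP     -> (empty)
PUSH 17 -> 17
PUSH 4  -> 17 4
DUP     -> 17 4 4
ROT     -> 4 4 17
DIV     -> 4 0
STORE 0 -> 4
PUSH 16 -> 4 16
NEG     -> 4 -16
LT      -> 0
PUSH -9 -> 0 -9

[0, -9]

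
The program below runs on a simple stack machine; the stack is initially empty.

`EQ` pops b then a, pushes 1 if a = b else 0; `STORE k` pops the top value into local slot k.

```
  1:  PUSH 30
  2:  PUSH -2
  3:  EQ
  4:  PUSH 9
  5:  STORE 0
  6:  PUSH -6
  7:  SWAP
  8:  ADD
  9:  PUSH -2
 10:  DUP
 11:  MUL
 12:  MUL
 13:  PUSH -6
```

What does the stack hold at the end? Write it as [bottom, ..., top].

PUSH 30 → 30
PUSH -2 → 30 -2
EQ      → 0
PUSH 9  → 0 9
STORE 0 → 0
PUSH -6 → 0 -6
SWAP    → -6 0
ADD     → -6
PUSH -2 → -6 -2
DUP     → -6 -2 -2
MUL     → -6 4
MUL     → -24
PUSH -6 → -24 -6

[-24, -6]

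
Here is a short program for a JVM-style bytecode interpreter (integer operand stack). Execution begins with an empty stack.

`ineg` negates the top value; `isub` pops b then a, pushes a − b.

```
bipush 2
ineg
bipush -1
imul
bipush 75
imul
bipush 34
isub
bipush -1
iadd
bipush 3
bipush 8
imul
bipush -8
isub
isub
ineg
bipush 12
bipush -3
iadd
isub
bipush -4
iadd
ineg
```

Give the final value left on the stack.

bipush 2  → 2
ineg      → -2
bipush -1 → -2 -1
imul      → 2
bipush 75 → 2 75
imul      → 150
bipush 34 → 150 34
isub      → 116
bipush -1 → 116 -1
iadd      → 115
bipush 3  → 115 3
bipush 8  → 115 3 8
imul      → 115 24
bipush -8 → 115 24 -8
isub      → 115 32
isub      → 83
ineg      → -83
bipush 12 → -83 12
bipush -3 → -83 12 -3
iadd      → -83 9
isub      → -92
bipush -4 → -92 -4
iadd      → -96
ineg      → 96

96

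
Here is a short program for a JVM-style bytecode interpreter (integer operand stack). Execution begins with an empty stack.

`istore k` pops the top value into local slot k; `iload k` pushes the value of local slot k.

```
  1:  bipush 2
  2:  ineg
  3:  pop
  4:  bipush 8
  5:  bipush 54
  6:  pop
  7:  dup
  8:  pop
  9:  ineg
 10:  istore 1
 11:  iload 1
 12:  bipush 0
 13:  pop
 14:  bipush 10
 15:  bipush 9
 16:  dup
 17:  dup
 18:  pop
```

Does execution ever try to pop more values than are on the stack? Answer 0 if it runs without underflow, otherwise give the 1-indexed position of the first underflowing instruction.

0

bipush 2  : 2
ineg      : -2
pop       : (empty)
bipush 8  : 8
bipush 54 : 8 54
pop       : 8
dup       : 8 8
pop       : 8
ineg      : -8
istore 1  : (empty)
iload 1   : -8
bipush 0  : -8 0
pop       : -8
bipush 10 : -8 10
bipush 9  : -8 10 9
dup       : -8 10 9 9
dup       : -8 10 9 9 9
pop       : -8 10 9 9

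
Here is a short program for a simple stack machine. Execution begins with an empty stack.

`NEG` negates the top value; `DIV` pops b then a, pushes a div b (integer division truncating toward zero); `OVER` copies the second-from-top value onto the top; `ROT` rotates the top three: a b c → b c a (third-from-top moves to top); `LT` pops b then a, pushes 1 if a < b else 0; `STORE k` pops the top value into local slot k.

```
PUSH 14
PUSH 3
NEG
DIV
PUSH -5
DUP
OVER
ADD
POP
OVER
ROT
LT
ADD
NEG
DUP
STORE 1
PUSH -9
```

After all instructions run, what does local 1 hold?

5

PUSH 14 -> [14]
PUSH 3  -> [14, 3]
NEG     -> [14, -3]
DIV     -> [-4]
PUSH -5 -> [-4, -5]
DUP     -> [-4, -5, -5]
OVER    -> [-4, -5, -5, -5]
ADD     -> [-4, -5, -10]
POP     -> [-4, -5]
OVER    -> [-4, -5, -4]
ROT     -> [-5, -4, -4]
LT      -> [-5, 0]
ADD     -> [-5]
NEG     -> [5]
DUP     -> [5, 5]
STORE 1 -> [5]
PUSH -9 -> [5, -9]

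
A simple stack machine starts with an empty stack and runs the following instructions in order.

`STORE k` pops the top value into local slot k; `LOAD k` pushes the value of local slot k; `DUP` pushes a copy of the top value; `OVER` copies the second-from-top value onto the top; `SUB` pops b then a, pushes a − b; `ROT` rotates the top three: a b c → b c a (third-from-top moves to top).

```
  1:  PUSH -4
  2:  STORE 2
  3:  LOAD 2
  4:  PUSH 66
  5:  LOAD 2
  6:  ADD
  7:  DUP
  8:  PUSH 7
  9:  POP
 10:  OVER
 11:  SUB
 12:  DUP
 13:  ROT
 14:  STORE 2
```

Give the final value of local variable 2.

62

PUSH -4  -4
STORE 2  (empty)
LOAD 2   -4
PUSH 66  -4 66
LOAD 2   -4 66 -4
ADD      -4 62
DUP      -4 62 62
PUSH 7   -4 62 62 7
POP      -4 62 62
OVER     -4 62 62 62
SUB      -4 62 0
DUP      -4 62 0 0
ROT      -4 0 0 62
STORE 2  -4 0 0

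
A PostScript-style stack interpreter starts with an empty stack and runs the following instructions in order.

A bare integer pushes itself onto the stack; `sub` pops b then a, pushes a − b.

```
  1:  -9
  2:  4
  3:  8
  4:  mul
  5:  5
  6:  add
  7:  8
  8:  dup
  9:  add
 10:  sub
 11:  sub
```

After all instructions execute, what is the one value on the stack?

-9  : -9
4   : -9 4
8   : -9 4 8
mul : -9 32
5   : -9 32 5
add : -9 37
8   : -9 37 8
dup : -9 37 8 8
add : -9 37 16
sub : -9 21
sub : -30

-30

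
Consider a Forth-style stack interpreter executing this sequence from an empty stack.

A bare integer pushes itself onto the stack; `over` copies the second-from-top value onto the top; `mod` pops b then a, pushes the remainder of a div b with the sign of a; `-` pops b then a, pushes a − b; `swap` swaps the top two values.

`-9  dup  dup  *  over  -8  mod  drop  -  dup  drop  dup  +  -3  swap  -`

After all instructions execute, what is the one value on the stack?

-9   : -9
dup  : -9 -9
dup  : -9 -9 -9
*    : -9 81
over : -9 81 -9
-8   : -9 81 -9 -8
mod  : -9 81 -1
drop : -9 81
-    : -90
dup  : -90 -90
drop : -90
dup  : -90 -90
+    : -180
-3   : -180 -3
swap : -3 -180
-    : 177

177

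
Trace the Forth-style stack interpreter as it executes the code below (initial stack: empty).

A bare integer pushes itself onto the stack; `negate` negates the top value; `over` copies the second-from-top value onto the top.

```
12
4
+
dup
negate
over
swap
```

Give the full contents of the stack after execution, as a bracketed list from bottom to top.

12     → [12]
4      → [12, 4]
+      → [16]
dup    → [16, 16]
negate → [16, -16]
over   → [16, -16, 16]
swap   → [16, 16, -16]

[16, 16, -16]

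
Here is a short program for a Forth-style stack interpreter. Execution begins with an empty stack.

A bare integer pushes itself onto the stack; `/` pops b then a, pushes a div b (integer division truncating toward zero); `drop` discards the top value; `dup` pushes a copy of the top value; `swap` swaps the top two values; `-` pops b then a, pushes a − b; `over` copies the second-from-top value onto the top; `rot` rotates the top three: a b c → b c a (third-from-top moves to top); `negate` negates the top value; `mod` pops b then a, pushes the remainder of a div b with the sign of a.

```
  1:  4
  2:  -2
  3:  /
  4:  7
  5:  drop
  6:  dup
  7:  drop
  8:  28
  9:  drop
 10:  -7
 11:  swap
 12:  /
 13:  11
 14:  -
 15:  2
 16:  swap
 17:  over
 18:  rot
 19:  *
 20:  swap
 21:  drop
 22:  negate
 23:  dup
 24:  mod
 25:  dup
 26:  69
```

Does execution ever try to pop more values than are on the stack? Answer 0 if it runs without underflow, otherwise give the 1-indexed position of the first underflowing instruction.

4      : 4
-2     : 4 -2
/      : -2
7      : -2 7
drop   : -2
dup    : -2 -2
drop   : -2
28     : -2 28
drop   : -2
-7     : -2 -7
swap   : -7 -2
/      : 3
11     : 3 11
-      : -8
2      : -8 2
swap   : 2 -8
over   : 2 -8 2
rot    : -8 2 2
*      : -8 4
swap   : 4 -8
drop   : 4
negate : -4
dup    : -4 -4
mod    : 0
dup    : 0 0
69     : 0 0 69

0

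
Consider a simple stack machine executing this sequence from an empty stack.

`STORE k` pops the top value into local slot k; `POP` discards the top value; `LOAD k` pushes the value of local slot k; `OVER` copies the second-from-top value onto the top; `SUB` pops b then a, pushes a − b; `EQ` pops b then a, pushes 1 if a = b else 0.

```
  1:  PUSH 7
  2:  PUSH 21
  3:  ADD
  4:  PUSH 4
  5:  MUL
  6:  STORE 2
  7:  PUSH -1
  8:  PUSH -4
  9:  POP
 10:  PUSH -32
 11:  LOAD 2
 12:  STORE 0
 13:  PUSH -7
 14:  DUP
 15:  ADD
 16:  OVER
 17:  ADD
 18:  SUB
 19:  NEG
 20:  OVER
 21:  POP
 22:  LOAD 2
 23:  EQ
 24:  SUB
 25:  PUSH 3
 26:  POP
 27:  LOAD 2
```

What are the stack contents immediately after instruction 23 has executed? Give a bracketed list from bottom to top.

PUSH 7   → 7
PUSH 21  → 7 21
ADD      → 28
PUSH 4   → 28 4
MUL      → 112
STORE 2  → (empty)
PUSH -1  → -1
PUSH -4  → -1 -4
POP      → -1
PUSH -32 → -1 -32
LOAD 2   → -1 -32 112
STORE 0  → -1 -32
PUSH -7  → -1 -32 -7
DUP      → -1 -32 -7 -7
ADD      → -1 -32 -14
OVER     → -1 -32 -14 -32
ADD      → -1 -32 -46
SUB      → -1 14
NEG      → -1 -14
OVER     → -1 -14 -1
POP      → -1 -14
LOAD 2   → -1 -14 112
EQ       → -1 0

[-1, 0]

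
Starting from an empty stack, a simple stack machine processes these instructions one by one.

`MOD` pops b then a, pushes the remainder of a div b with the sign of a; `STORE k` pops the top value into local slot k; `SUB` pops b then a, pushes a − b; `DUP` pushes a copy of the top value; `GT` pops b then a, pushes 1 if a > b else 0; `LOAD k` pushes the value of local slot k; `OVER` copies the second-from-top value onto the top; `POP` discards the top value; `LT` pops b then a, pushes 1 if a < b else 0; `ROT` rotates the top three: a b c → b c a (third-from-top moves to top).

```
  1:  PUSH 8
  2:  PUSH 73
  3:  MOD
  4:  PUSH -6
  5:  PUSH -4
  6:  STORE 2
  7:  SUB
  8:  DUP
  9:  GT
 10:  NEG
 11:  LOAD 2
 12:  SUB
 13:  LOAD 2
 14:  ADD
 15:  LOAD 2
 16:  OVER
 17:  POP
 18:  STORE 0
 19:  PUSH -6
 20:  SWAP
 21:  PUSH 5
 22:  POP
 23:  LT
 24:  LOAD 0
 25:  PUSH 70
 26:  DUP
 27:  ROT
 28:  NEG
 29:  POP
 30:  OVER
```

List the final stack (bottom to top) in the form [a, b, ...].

PUSH 8   8
PUSH 73  8 73
MOD      8
PUSH -6  8 -6
PUSH -4  8 -6 -4
STORE 2  8 -6
SUB      14
DUP      14 14
GT       0
NEG      0
LOAD 2   0 -4
SUB      4
LOAD 2   4 -4
ADD      0
LOAD 2   0 -4
OVER     0 -4 0
POP      0 -4
STORE 0  0
PUSH -6  0 -6
SWAP     -6 0
PUSH 5   -6 0 5
POP      -6 0
LT       1
LOAD 0   1 -4
PUSH 70  1 -4 70
DUP      1 -4 70 70
ROT      1 70 70 -4
NEG      1 70 70 4
POP      1 70 70
OVER     1 70 70 70

[1, 70, 70, 70]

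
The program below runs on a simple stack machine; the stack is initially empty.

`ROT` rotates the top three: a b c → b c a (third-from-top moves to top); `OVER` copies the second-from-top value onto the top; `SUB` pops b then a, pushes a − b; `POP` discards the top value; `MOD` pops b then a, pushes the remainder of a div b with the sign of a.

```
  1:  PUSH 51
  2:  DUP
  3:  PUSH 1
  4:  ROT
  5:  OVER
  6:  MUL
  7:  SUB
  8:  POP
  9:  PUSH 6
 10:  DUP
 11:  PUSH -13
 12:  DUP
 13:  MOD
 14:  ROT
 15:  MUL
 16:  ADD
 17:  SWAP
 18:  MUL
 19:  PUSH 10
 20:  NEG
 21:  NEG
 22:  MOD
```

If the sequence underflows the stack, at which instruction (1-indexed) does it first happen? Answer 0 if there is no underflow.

0

PUSH 51  -> [51]
DUP      -> [51, 51]
PUSH 1   -> [51, 51, 1]
ROT      -> [51, 1, 51]
OVER     -> [51, 1, 51, 1]
MUL      -> [51, 1, 51]
SUB      -> [51, -50]
POP      -> [51]
PUSH 6   -> [51, 6]
DUP      -> [51, 6, 6]
PUSH -13 -> [51, 6, 6, -13]
DUP      -> [51, 6, 6, -13, -13]
MOD      -> [51, 6, 6, 0]
ROT      -> [51, 6, 0, 6]
MUL      -> [51, 6, 0]
ADD      -> [51, 6]
SWAP     -> [6, 51]
MUL      -> [306]
PUSH 10  -> [306, 10]
NEG      -> [306, -10]
NEG      -> [306, 10]
MOD      -> [6]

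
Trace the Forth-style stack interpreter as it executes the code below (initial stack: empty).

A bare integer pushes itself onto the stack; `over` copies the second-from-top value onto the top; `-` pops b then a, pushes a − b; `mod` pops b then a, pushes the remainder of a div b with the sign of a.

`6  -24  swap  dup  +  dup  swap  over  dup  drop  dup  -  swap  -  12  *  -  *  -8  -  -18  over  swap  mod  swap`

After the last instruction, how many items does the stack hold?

2

6    -> [6]
-24  -> [6, -24]
swap -> [-24, 6]
dup  -> [-24, 6, 6]
+    -> [-24, 12]
dup  -> [-24, 12, 12]
swap -> [-24, 12, 12]
over -> [-24, 12, 12, 12]
dup  -> [-24, 12, 12, 12, 12]
drop -> [-24, 12, 12, 12]
dup  -> [-24, 12, 12, 12, 12]
-    -> [-24, 12, 12, 0]
swap -> [-24, 12, 0, 12]
-    -> [-24, 12, -12]
12   -> [-24, 12, -12, 12]
*    -> [-24, 12, -144]
-    -> [-24, 156]
*    -> [-3744]
-8   -> [-3744, -8]
-    -> [-3736]
-18  -> [-3736, -18]
over -> [-3736, -18, -3736]
swap -> [-3736, -3736, -18]
mod  -> [-3736, -10]
swap -> [-10, -3736]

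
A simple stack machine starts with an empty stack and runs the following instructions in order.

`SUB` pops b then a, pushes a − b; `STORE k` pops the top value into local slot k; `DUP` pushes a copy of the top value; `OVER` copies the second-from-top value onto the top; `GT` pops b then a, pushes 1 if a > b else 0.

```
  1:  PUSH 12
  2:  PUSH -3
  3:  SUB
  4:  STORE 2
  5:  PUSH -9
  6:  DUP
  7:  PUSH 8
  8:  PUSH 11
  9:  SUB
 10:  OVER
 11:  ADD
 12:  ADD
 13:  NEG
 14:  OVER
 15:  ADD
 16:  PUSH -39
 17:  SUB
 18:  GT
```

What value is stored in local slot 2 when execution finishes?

PUSH 12  -> [12]
PUSH -3  -> [12, -3]
SUB      -> [15]
STORE 2  -> []
PUSH -9  -> [-9]
DUP      -> [-9, -9]
PUSH 8   -> [-9, -9, 8]
PUSH 11  -> [-9, -9, 8, 11]
SUB      -> [-9, -9, -3]
OVER     -> [-9, -9, -3, -9]
ADD      -> [-9, -9, -12]
ADD      -> [-9, -21]
NEG      -> [-9, 21]
OVER     -> [-9, 21, -9]
ADD      -> [-9, 12]
PUSH -39 -> [-9, 12, -39]
SUB      -> [-9, 51]
GT       -> [0]

15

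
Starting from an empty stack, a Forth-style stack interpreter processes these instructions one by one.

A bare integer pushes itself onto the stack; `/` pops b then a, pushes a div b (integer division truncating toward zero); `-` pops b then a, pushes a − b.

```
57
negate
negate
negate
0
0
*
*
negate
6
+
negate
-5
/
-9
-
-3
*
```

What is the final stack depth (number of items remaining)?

57      [57]
negate  [-57]
negate  [57]
negate  [-57]
0       [-57, 0]
0       [-57, 0, 0]
*       [-57, 0]
*       [0]
negate  [0]
6       [0, 6]
+       [6]
negate  [-6]
-5      [-6, -5]
/       [1]
-9      [1, -9]
-       [10]
-3      [10, -3]
*       [-30]

1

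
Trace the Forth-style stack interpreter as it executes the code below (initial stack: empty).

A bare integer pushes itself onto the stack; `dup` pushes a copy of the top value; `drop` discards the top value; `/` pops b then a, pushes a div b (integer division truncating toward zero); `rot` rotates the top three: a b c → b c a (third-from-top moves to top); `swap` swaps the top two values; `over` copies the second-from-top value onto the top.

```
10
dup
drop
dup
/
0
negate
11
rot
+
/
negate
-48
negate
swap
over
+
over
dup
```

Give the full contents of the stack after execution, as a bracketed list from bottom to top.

10      [10]
dup     [10, 10]
drop    [10]
dup     [10, 10]
/       [1]
0       [1, 0]
negate  [1, 0]
11      [1, 0, 11]
rot     [0, 11, 1]
+       [0, 12]
/       [0]
negate  [0]
-48     [0, -48]
negate  [0, 48]
swap    [48, 0]
over    [48, 0, 48]
+       [48, 48]
over    [48, 48, 48]
dup     [48, 48, 48, 48]

[48, 48, 48, 48]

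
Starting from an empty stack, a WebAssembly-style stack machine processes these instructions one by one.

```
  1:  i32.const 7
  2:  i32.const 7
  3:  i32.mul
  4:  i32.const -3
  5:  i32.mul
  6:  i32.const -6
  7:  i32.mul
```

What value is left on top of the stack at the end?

i32.const 7  -> [7]
i32.const 7  -> [7, 7]
i32.mul      -> [49]
i32.const -3 -> [49, -3]
i32.mul      -> [-147]
i32.const -6 -> [-147, -6]
i32.mul      -> [882]

882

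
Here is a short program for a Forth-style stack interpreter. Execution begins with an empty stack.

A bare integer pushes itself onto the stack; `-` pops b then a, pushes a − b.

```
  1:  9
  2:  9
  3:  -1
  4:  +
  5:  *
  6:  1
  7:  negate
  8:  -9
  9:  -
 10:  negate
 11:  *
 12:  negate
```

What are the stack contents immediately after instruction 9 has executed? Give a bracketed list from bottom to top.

9      -> [9]
9      -> [9, 9]
-1     -> [9, 9, -1]
+      -> [9, 8]
*      -> [72]
1      -> [72, 1]
negate -> [72, -1]
-9     -> [72, -1, -9]
-      -> [72, 8]

[72, 8]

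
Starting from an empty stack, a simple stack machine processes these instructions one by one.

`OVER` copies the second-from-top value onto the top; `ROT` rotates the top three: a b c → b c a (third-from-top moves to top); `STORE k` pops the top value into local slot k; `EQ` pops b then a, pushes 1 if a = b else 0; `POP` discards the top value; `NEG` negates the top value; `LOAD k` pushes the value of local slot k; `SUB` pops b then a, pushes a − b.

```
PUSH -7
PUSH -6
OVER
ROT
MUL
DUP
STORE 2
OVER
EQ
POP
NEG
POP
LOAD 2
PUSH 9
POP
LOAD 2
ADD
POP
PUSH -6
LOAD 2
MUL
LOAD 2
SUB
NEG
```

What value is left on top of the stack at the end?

343

PUSH -7 : [-7]
PUSH -6 : [-7, -6]
OVER    : [-7, -6, -7]
ROT     : [-6, -7, -7]
MUL     : [-6, 49]
DUP     : [-6, 49, 49]
STORE 2 : [-6, 49]
OVER    : [-6, 49, -6]
EQ      : [-6, 0]
POP     : [-6]
NEG     : [6]
POP     : []
LOAD 2  : [49]
PUSH 9  : [49, 9]
POP     : [49]
LOAD 2  : [49, 49]
ADD     : [98]
POP     : []
PUSH -6 : [-6]
LOAD 2  : [-6, 49]
MUL     : [-294]
LOAD 2  : [-294, 49]
SUB     : [-343]
NEG     : [343]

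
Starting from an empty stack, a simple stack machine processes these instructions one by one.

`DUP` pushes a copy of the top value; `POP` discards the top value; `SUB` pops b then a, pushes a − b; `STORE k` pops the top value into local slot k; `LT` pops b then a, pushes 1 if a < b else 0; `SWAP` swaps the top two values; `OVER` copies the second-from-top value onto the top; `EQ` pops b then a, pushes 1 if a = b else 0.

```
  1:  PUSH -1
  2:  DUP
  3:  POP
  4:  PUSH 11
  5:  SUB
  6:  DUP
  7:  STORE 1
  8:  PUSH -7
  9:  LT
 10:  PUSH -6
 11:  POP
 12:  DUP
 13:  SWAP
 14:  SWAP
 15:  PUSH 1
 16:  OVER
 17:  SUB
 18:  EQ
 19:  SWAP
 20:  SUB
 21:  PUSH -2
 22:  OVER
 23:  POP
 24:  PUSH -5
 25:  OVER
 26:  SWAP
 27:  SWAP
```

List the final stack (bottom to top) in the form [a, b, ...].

[-1, -2, -5, -2]

PUSH -1  -1
DUP      -1 -1
POP      -1
PUSH 11  -1 11
SUB      -12
DUP      -12 -12
STORE 1  -12
PUSH -7  -12 -7
LT       1
PUSH -6  1 -6
POP      1
DUP      1 1
SWAP     1 1
SWAP     1 1
PUSH 1   1 1 1
OVER     1 1 1 1
SUB      1 1 0
EQ       1 0
SWAP     0 1
SUB      -1
PUSH -2  -1 -2
OVER     -1 -2 -1
POP      -1 -2
PUSH -5  -1 -2 -5
OVER     -1 -2 -5 -2
SWAP     -1 -2 -2 -5
SWAP     -1 -2 -5 -2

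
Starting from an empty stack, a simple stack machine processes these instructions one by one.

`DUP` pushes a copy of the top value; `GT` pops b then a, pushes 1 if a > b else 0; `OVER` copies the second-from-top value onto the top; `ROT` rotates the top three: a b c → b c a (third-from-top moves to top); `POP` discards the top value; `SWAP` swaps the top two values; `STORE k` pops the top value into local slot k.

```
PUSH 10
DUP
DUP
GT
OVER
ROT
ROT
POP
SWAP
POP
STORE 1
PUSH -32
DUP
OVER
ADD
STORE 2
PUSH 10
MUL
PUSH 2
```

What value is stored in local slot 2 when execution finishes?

PUSH 10  → 10
DUP      → 10 10
DUP      → 10 10 10
GT       → 10 0
OVER     → 10 0 10
ROT      → 0 10 10
ROT      → 10 10 0
POP      → 10 10
SWAP     → 10 10
POP      → 10
STORE 1  → (empty)
PUSH -32 → -32
DUP      → -32 -32
OVER     → -32 -32 -32
ADD      → -32 -64
STORE 2  → -32
PUSH 10  → -32 10
MUL      → -320
PUSH 2   → -320 2

-64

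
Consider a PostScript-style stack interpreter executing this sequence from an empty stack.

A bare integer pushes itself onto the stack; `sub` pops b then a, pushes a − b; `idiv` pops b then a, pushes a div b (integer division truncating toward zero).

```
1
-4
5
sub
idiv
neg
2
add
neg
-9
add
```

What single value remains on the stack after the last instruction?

-11

1    : [1]
-4   : [1, -4]
5    : [1, -4, 5]
sub  : [1, -9]
idiv : [0]
neg  : [0]
2    : [0, 2]
add  : [2]
neg  : [-2]
-9   : [-2, -9]
add  : [-11]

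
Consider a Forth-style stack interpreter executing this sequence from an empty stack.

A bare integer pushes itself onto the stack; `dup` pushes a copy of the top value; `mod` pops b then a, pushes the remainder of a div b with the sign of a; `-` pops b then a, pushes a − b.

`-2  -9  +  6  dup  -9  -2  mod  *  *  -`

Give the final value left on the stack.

25

-2  -> -2
-9  -> -2 -9
+   -> -11
6   -> -11 6
dup -> -11 6 6
-9  -> -11 6 6 -9
-2  -> -11 6 6 -9 -2
mod -> -11 6 6 -1
*   -> -11 6 -6
*   -> -11 -36
-   -> 25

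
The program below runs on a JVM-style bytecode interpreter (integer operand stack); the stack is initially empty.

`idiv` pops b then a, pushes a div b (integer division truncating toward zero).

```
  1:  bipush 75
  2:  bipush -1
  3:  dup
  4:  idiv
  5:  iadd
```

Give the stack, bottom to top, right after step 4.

bipush 75 → 75
bipush -1 → 75 -1
dup       → 75 -1 -1
idiv      → 75 1

[75, 1]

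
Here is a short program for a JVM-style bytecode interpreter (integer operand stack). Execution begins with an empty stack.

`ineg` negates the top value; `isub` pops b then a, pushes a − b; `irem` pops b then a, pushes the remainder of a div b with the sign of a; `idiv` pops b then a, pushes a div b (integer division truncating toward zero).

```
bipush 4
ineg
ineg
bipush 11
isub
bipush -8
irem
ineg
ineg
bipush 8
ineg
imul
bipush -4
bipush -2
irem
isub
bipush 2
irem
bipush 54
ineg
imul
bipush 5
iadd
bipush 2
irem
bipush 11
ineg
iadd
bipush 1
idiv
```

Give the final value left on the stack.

-10

bipush 4   [4]
ineg       [-4]
ineg       [4]
bipush 11  [4, 11]
isub       [-7]
bipush -8  [-7, -8]
irem       [-7]
ineg       [7]
ineg       [-7]
bipush 8   [-7, 8]
ineg       [-7, -8]
imul       [56]
bipush -4  [56, -4]
bipush -2  [56, -4, -2]
irem       [56, 0]
isub       [56]
bipush 2   [56, 2]
irem       [0]
bipush 54  [0, 54]
ineg       [0, -54]
imul       [0]
bipush 5   [0, 5]
iadd       [5]
bipush 2   [5, 2]
irem       [1]
bipush 11  [1, 11]
ineg       [1, -11]
iadd       [-10]
bipush 1   [-10, 1]
idiv       [-10]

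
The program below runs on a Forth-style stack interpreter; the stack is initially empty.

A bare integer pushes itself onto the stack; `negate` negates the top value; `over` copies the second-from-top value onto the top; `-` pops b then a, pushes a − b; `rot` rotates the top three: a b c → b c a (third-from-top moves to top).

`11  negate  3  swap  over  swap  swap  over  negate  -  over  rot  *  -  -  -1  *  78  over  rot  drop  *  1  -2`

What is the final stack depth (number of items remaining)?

11     -> 11
negate -> -11
3      -> -11 3
swap   -> 3 -11
over   -> 3 -11 3
swap   -> 3 3 -11
swap   -> 3 -11 3
over   -> 3 -11 3 -11
negate -> 3 -11 3 11
-      -> 3 -11 -8
over   -> 3 -11 -8 -11
rot    -> 3 -8 -11 -11
*      -> 3 -8 121
-      -> 3 -129
-      -> 132
-1     -> 132 -1
*      -> -132
78     -> -132 78
over   -> -132 78 -132
rot    -> 78 -132 -132
drop   -> 78 -132
*      -> -10296
1      -> -10296 1
-2     -> -10296 1 -2

3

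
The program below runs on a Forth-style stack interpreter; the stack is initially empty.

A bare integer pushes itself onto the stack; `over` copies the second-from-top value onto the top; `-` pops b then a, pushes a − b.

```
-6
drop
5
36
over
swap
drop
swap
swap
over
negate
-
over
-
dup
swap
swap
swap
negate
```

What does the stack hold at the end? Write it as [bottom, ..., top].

[5, 5, -5]

-6     -> -6
drop   -> (empty)
5      -> 5
36     -> 5 36
over   -> 5 36 5
swap   -> 5 5 36
drop   -> 5 5
swap   -> 5 5
swap   -> 5 5
over   -> 5 5 5
negate -> 5 5 -5
-      -> 5 10
over   -> 5 10 5
-      -> 5 5
dup    -> 5 5 5
swap   -> 5 5 5
swap   -> 5 5 5
swap   -> 5 5 5
negate -> 5 5 -5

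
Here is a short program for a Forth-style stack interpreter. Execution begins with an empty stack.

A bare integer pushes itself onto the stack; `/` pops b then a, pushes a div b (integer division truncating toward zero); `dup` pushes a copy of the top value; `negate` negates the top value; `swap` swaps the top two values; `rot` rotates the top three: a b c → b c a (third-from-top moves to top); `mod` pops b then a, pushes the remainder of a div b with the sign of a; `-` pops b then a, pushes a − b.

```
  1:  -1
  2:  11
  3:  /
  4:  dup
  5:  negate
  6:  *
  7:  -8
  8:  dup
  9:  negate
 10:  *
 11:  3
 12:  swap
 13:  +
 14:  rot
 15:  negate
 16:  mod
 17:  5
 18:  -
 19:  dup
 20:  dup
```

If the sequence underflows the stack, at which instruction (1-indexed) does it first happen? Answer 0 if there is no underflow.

14

-1     : -1
11     : -1 11
/      : 0
dup    : 0 0
negate : 0 0
*      : 0
-8     : 0 -8
dup    : 0 -8 -8
negate : 0 -8 8
*      : 0 -64
3      : 0 -64 3
swap   : 0 3 -64
+      : 0 -61
rot  — needs 3 operands, stack has 2 → underflow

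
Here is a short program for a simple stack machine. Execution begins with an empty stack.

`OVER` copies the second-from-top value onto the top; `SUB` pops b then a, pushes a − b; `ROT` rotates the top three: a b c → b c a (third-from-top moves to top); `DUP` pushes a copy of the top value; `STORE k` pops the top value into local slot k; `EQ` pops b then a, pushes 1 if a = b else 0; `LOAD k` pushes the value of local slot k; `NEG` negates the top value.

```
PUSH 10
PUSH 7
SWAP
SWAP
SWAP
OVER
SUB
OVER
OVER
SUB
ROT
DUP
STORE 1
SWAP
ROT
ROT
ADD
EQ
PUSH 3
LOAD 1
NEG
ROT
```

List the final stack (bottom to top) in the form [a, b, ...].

[3, -7, 0]

PUSH 10  [10]
PUSH 7   [10, 7]
SWAP     [7, 10]
SWAP     [10, 7]
SWAP     [7, 10]
OVER     [7, 10, 7]
SUB      [7, 3]
OVER     [7, 3, 7]
OVER     [7, 3, 7, 3]
SUB      [7, 3, 4]
ROT      [3, 4, 7]
DUP      [3, 4, 7, 7]
STORE 1  [3, 4, 7]
SWAP     [3, 7, 4]
ROT      [7, 4, 3]
ROT      [4, 3, 7]
ADD      [4, 10]
EQ       [0]
PUSH 3   [0, 3]
LOAD 1   [0, 3, 7]
NEG      [0, 3, -7]
ROT      [3, -7, 0]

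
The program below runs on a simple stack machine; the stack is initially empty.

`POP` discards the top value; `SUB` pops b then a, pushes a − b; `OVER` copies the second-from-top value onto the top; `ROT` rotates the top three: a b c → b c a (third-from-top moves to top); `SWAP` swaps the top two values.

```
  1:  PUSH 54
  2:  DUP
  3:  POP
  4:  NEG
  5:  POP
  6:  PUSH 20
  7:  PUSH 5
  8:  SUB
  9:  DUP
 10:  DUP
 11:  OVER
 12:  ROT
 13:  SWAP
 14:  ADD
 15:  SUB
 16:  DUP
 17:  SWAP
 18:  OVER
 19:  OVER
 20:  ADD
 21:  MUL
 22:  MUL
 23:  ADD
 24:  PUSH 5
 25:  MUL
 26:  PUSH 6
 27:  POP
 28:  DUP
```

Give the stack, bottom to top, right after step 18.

PUSH 54 → 54
DUP     → 54 54
POP     → 54
NEG     → -54
POP     → (empty)
PUSH 20 → 20
PUSH 5  → 20 5
SUB     → 15
DUP     → 15 15
DUP     → 15 15 15
OVER    → 15 15 15 15
ROT     → 15 15 15 15
SWAP    → 15 15 15 15
ADD     → 15 15 30
SUB     → 15 -15
DUP     → 15 -15 -15
SWAP    → 15 -15 -15
OVER    → 15 -15 -15 -15

[15, -15, -15, -15]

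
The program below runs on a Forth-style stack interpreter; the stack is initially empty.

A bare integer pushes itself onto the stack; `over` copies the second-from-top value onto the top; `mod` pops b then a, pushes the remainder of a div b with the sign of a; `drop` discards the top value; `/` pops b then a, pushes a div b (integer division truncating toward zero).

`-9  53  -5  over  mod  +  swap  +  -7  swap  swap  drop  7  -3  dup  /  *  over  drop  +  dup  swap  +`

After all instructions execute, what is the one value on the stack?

-9    [-9]
53    [-9, 53]
-5    [-9, 53, -5]
over  [-9, 53, -5, 53]
mod   [-9, 53, -5]
+     [-9, 48]
swap  [48, -9]
+     [39]
-7    [39, -7]
swap  [-7, 39]
swap  [39, -7]
drop  [39]
7     [39, 7]
-3    [39, 7, -3]
dup   [39, 7, -3, -3]
/     [39, 7, 1]
*     [39, 7]
over  [39, 7, 39]
drop  [39, 7]
+     [46]
dup   [46, 46]
swap  [46, 46]
+     [92]

92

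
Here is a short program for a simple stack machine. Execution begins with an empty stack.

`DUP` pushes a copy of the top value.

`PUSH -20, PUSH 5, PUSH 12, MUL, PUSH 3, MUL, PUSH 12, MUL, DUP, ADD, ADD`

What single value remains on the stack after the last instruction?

4300

PUSH -20 -> -20
PUSH 5   -> -20 5
PUSH 12  -> -20 5 12
MUL      -> -20 60
PUSH 3   -> -20 60 3
MUL      -> -20 180
PUSH 12  -> -20 180 12
MUL      -> -20 2160
DUP      -> -20 2160 2160
ADD      -> -20 4320
ADD      -> 4300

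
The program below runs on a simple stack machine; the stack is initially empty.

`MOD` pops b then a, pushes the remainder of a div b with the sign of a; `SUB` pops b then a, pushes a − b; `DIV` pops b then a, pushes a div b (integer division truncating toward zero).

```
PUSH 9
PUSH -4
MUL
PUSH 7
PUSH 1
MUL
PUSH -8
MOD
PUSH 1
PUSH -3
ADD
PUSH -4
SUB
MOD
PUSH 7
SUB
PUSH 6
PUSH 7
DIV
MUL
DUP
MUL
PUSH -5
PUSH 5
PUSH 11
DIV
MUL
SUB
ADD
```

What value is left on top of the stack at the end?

PUSH 9   [9]
PUSH -4  [9, -4]
MUL      [-36]
PUSH 7   [-36, 7]
PUSH 1   [-36, 7, 1]
MUL      [-36, 7]
PUSH -8  [-36, 7, -8]
MOD      [-36, 7]
PUSH 1   [-36, 7, 1]
PUSH -3  [-36, 7, 1, -3]
ADD      [-36, 7, -2]
PUSH -4  [-36, 7, -2, -4]
SUB      [-36, 7, 2]
MOD      [-36, 1]
PUSH 7   [-36, 1, 7]
SUB      [-36, -6]
PUSH 6   [-36, -6, 6]
PUSH 7   [-36, -6, 6, 7]
DIV      [-36, -6, 0]
MUL      [-36, 0]
DUP      [-36, 0, 0]
MUL      [-36, 0]
PUSH -5  [-36, 0, -5]
PUSH 5   [-36, 0, -5, 5]
PUSH 11  [-36, 0, -5, 5, 11]
DIV      [-36, 0, -5, 0]
MUL      [-36, 0, 0]
SUB      [-36, 0]
ADD      [-36]

-36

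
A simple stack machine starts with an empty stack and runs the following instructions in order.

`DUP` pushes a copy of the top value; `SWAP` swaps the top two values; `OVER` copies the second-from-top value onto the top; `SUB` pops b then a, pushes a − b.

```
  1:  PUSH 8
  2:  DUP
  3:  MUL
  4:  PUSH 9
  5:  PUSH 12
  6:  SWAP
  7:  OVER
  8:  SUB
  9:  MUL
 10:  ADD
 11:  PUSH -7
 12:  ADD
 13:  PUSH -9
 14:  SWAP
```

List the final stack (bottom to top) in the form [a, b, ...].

[-9, 21]

PUSH 8  : [8]
DUP     : [8, 8]
MUL     : [64]
PUSH 9  : [64, 9]
PUSH 12 : [64, 9, 12]
SWAP    : [64, 12, 9]
OVER    : [64, 12, 9, 12]
SUB     : [64, 12, -3]
MUL     : [64, -36]
ADD     : [28]
PUSH -7 : [28, -7]
ADD     : [21]
PUSH -9 : [21, -9]
SWAP    : [-9, 21]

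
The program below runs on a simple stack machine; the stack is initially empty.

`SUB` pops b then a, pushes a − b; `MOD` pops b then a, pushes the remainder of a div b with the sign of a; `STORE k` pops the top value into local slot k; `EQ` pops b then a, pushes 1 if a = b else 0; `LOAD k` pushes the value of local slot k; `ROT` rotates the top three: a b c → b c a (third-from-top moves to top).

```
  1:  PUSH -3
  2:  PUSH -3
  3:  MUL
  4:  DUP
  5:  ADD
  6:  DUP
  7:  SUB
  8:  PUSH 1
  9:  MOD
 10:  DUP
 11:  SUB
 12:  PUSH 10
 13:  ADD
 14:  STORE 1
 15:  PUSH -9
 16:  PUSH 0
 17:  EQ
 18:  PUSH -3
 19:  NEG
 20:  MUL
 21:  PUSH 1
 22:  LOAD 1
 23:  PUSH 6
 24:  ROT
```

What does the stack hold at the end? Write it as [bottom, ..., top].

PUSH -3 : [-3]
PUSH -3 : [-3, -3]
MUL     : [9]
DUP     : [9, 9]
ADD     : [18]
DUP     : [18, 18]
SUB     : [0]
PUSH 1  : [0, 1]
MOD     : [0]
DUP     : [0, 0]
SUB     : [0]
PUSH 10 : [0, 10]
ADD     : [10]
STORE 1 : []
PUSH -9 : [-9]
PUSH 0  : [-9, 0]
EQ      : [0]
PUSH -3 : [0, -3]
NEG     : [0, 3]
MUL     : [0]
PUSH 1  : [0, 1]
LOAD 1  : [0, 1, 10]
PUSH 6  : [0, 1, 10, 6]
ROT     : [0, 10, 6, 1]

[0, 10, 6, 1]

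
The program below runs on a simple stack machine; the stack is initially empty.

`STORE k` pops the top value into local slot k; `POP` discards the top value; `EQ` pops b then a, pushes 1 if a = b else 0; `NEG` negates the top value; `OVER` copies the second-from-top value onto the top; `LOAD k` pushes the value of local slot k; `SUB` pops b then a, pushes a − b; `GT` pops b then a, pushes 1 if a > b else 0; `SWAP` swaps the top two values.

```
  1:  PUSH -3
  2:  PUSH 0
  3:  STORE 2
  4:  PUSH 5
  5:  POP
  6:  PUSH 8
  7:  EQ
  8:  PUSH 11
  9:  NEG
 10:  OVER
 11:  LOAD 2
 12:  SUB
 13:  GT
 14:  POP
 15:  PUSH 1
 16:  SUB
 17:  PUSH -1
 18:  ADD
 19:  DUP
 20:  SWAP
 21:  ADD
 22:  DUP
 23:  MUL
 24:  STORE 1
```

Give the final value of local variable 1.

16

PUSH -3  -3
PUSH 0   -3 0
STORE 2  -3
PUSH 5   -3 5
POP      -3
PUSH 8   -3 8
EQ       0
PUSH 11  0 11
NEG      0 -11
OVER     0 -11 0
LOAD 2   0 -11 0 0
SUB      0 -11 0
GT       0 0
POP      0
PUSH 1   0 1
SUB      -1
PUSH -1  -1 -1
ADD      -2
DUP      -2 -2
SWAP     -2 -2
ADD      -4
DUP      -4 -4
MUL      16
STORE 1  (empty)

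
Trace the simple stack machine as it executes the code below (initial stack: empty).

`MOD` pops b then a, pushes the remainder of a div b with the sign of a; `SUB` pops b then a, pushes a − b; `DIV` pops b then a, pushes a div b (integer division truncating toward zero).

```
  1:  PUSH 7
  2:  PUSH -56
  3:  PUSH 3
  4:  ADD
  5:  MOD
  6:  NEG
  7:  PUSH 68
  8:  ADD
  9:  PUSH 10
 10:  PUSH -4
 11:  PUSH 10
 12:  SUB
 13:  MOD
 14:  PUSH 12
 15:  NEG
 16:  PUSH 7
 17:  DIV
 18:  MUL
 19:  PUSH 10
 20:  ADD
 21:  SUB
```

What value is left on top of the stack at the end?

61

PUSH 7    7
PUSH -56  7 -56
PUSH 3    7 -56 3
ADD       7 -53
MOD       7
NEG       -7
PUSH 68   -7 68
ADD       61
PUSH 10   61 10
PUSH -4   61 10 -4
PUSH 10   61 10 -4 10
SUB       61 10 -14
MOD       61 10
PUSH 12   61 10 12
NEG       61 10 -12
PUSH 7    61 10 -12 7
DIV       61 10 -1
MUL       61 -10
PUSH 10   61 -10 10
ADD       61 0
SUB       61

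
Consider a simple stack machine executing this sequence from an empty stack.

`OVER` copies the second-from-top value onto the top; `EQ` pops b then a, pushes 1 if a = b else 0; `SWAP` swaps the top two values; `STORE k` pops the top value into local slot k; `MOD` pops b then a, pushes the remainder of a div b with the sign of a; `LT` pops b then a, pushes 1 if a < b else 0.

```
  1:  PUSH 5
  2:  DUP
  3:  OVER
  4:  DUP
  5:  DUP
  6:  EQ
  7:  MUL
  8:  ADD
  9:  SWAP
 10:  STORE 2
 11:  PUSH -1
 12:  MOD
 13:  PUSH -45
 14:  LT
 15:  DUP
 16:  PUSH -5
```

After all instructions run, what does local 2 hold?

PUSH 5   -> 5
DUP      -> 5 5
OVER     -> 5 5 5
DUP      -> 5 5 5 5
DUP      -> 5 5 5 5 5
EQ       -> 5 5 5 1
MUL      -> 5 5 5
ADD      -> 5 10
SWAP     -> 10 5
STORE 2  -> 10
PUSH -1  -> 10 -1
MOD      -> 0
PUSH -45 -> 0 -45
LT       -> 0
DUP      -> 0 0
PUSH -5  -> 0 0 -5

5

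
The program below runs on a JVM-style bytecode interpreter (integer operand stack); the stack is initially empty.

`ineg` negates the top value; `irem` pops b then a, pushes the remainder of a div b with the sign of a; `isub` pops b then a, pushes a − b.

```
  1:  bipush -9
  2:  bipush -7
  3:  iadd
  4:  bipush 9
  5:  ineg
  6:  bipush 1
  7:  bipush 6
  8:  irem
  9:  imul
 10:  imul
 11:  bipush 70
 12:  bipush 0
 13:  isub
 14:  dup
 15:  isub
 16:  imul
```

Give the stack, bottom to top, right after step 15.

bipush -9 → -9
bipush -7 → -9 -7
iadd      → -16
bipush 9  → -16 9
ineg      → -16 -9
bipush 1  → -16 -9 1
bipush 6  → -16 -9 1 6
irem      → -16 -9 1
imul      → -16 -9
imul      → 144
bipush 70 → 144 70
bipush 0  → 144 70 0
isub      → 144 70
dup       → 144 70 70
isub      → 144 0

[144, 0]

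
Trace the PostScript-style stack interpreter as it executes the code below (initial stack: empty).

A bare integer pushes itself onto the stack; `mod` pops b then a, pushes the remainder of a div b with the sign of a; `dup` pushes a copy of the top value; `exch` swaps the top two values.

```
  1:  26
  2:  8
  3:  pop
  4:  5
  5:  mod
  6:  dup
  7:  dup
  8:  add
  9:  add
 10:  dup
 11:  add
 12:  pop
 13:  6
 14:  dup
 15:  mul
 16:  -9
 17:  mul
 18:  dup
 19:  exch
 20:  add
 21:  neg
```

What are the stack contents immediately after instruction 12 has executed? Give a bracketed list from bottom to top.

26  : 26
8   : 26 8
pop : 26
5   : 26 5
mod : 1
dup : 1 1
dup : 1 1 1
add : 1 2
add : 3
dup : 3 3
add : 6
pop : (empty)

[]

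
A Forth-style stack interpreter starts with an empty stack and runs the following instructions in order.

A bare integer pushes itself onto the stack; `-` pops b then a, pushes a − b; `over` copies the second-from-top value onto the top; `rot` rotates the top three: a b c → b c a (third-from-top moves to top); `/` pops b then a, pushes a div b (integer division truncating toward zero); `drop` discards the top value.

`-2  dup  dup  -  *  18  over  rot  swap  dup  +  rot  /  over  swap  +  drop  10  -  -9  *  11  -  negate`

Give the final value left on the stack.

-79

-2      -2
dup     -2 -2
dup     -2 -2 -2
-       -2 0
*       0
18      0 18
over    0 18 0
rot     18 0 0
swap    18 0 0
dup     18 0 0 0
+       18 0 0
rot     0 0 18
/       0 0
over    0 0 0
swap    0 0 0
+       0 0
drop    0
10      0 10
-       -10
-9      -10 -9
*       90
11      90 11
-       79
negate  -79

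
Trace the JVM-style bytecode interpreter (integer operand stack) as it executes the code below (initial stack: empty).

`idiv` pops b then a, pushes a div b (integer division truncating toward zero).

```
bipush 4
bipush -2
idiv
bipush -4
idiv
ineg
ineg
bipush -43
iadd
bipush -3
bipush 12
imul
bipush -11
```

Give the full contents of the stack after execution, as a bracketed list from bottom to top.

[-43, -36, -11]

bipush 4   : 4
bipush -2  : 4 -2
idiv       : -2
bipush -4  : -2 -4
idiv       : 0
ineg       : 0
ineg       : 0
bipush -43 : 0 -43
iadd       : -43
bipush -3  : -43 -3
bipush 12  : -43 -3 12
imul       : -43 -36
bipush -11 : -43 -36 -11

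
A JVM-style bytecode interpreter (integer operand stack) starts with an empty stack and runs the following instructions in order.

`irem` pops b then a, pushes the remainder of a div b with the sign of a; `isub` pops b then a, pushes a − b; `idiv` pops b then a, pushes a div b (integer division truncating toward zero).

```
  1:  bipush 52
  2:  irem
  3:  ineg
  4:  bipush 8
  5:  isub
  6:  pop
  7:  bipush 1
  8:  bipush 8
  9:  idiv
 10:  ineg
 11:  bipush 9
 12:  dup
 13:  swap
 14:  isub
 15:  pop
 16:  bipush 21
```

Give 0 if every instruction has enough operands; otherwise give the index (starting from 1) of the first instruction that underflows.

2

bipush 52 -> [52]
irem  — needs 2 operands, stack has 1 → underflow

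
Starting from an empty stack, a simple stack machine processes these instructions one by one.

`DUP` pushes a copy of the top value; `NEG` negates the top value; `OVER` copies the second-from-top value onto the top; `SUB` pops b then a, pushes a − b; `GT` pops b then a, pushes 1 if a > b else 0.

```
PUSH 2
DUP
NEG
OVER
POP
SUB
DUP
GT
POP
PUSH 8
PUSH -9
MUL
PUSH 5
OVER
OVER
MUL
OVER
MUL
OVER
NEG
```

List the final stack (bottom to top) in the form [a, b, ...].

PUSH 2   2
DUP      2 2
NEG      2 -2
OVER     2 -2 2
POP      2 -2
SUB      4
DUP      4 4
GT       0
POP      (empty)
PUSH 8   8
PUSH -9  8 -9
MUL      -72
PUSH 5   -72 5
OVER     -72 5 -72
OVER     -72 5 -72 5
MUL      -72 5 -360
OVER     -72 5 -360 5
MUL      -72 5 -1800
OVER     -72 5 -1800 5
NEG      -72 5 -1800 -5

[-72, 5, -1800, -5]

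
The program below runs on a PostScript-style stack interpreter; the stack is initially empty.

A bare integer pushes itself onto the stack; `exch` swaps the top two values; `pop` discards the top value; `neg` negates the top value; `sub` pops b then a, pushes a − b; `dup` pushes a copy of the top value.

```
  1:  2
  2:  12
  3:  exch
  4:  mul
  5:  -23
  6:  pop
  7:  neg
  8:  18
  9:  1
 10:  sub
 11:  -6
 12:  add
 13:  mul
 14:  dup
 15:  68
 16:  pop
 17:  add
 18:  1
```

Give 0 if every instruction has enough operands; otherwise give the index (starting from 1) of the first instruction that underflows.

0

2    → 2
12   → 2 12
exch → 12 2
mul  → 24
-23  → 24 -23
pop  → 24
neg  → -24
18   → -24 18
1    → -24 18 1
sub  → -24 17
-6   → -24 17 -6
add  → -24 11
mul  → -264
dup  → -264 -264
68   → -264 -264 68
pop  → -264 -264
add  → -528
1    → -528 1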